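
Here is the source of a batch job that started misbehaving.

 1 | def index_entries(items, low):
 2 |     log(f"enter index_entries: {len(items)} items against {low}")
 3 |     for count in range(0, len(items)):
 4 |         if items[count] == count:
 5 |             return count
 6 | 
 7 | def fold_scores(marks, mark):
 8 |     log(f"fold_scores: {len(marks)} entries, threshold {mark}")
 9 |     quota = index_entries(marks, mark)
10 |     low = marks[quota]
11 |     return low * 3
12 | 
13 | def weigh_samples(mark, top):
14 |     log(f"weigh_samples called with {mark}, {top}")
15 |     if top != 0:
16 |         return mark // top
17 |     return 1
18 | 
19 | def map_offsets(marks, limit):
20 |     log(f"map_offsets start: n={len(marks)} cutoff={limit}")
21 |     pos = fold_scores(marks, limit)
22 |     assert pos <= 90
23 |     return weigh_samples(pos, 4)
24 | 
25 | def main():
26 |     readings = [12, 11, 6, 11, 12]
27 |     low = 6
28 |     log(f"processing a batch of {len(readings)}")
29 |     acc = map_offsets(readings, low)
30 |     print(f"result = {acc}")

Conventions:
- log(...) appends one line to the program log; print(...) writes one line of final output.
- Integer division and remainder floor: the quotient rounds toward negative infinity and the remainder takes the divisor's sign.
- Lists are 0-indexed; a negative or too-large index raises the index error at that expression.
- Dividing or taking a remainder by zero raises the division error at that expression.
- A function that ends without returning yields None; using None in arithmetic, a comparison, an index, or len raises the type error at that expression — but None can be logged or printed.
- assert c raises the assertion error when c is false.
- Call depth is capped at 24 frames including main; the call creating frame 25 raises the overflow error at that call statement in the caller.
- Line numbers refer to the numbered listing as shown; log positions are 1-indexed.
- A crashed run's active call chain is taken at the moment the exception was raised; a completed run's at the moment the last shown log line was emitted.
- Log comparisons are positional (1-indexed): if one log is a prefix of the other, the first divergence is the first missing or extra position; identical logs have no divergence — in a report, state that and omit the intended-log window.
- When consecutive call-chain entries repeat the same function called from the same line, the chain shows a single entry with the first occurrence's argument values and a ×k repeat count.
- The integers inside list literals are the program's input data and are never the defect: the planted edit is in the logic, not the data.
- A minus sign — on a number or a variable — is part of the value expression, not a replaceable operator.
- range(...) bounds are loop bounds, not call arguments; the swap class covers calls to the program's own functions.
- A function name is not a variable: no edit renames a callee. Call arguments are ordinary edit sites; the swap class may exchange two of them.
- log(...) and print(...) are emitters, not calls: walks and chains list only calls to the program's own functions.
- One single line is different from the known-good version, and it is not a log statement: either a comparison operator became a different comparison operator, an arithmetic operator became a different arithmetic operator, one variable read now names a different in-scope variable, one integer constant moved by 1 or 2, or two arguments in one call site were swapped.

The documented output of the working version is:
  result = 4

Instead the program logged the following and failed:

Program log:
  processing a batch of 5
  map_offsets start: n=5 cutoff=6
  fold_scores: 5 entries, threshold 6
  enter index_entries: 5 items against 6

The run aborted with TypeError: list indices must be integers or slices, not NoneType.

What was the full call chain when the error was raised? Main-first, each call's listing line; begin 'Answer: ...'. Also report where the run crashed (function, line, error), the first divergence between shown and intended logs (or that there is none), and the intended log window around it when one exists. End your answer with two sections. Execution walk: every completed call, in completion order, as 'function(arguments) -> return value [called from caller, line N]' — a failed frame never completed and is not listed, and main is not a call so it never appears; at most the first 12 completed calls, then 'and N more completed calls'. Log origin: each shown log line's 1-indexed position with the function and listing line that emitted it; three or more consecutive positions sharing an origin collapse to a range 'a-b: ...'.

Answer: main -> map_offsets (called at line 29) -> fold_scores (called at line 21).
Key observation: The faulty run's log stops after 4 lines; the working version's next line would be 'weigh_samples called with 18, 4'.
Crash: fold_scores, line 10, TypeError.
First divergence: position 5 — after 4 matching lines the faulty run goes silent; intended next line 'weigh_samples called with 18, 4'.
Intended log window:
  3: fold_scores: 5 entries, threshold 6
  4: enter index_entries: 5 items against 6
  5: weigh_samples called with 18, 4
Execution walk:
  index_entries([12, 11, 6, 11, 12], 6) -> None  [called from fold_scores, line 9]
Origin of each log line:
  1: logged in main at line 28
  2: logged in map_offsets at line 20
  3: logged in fold_scores at line 8
  4: logged in index_entries at line 2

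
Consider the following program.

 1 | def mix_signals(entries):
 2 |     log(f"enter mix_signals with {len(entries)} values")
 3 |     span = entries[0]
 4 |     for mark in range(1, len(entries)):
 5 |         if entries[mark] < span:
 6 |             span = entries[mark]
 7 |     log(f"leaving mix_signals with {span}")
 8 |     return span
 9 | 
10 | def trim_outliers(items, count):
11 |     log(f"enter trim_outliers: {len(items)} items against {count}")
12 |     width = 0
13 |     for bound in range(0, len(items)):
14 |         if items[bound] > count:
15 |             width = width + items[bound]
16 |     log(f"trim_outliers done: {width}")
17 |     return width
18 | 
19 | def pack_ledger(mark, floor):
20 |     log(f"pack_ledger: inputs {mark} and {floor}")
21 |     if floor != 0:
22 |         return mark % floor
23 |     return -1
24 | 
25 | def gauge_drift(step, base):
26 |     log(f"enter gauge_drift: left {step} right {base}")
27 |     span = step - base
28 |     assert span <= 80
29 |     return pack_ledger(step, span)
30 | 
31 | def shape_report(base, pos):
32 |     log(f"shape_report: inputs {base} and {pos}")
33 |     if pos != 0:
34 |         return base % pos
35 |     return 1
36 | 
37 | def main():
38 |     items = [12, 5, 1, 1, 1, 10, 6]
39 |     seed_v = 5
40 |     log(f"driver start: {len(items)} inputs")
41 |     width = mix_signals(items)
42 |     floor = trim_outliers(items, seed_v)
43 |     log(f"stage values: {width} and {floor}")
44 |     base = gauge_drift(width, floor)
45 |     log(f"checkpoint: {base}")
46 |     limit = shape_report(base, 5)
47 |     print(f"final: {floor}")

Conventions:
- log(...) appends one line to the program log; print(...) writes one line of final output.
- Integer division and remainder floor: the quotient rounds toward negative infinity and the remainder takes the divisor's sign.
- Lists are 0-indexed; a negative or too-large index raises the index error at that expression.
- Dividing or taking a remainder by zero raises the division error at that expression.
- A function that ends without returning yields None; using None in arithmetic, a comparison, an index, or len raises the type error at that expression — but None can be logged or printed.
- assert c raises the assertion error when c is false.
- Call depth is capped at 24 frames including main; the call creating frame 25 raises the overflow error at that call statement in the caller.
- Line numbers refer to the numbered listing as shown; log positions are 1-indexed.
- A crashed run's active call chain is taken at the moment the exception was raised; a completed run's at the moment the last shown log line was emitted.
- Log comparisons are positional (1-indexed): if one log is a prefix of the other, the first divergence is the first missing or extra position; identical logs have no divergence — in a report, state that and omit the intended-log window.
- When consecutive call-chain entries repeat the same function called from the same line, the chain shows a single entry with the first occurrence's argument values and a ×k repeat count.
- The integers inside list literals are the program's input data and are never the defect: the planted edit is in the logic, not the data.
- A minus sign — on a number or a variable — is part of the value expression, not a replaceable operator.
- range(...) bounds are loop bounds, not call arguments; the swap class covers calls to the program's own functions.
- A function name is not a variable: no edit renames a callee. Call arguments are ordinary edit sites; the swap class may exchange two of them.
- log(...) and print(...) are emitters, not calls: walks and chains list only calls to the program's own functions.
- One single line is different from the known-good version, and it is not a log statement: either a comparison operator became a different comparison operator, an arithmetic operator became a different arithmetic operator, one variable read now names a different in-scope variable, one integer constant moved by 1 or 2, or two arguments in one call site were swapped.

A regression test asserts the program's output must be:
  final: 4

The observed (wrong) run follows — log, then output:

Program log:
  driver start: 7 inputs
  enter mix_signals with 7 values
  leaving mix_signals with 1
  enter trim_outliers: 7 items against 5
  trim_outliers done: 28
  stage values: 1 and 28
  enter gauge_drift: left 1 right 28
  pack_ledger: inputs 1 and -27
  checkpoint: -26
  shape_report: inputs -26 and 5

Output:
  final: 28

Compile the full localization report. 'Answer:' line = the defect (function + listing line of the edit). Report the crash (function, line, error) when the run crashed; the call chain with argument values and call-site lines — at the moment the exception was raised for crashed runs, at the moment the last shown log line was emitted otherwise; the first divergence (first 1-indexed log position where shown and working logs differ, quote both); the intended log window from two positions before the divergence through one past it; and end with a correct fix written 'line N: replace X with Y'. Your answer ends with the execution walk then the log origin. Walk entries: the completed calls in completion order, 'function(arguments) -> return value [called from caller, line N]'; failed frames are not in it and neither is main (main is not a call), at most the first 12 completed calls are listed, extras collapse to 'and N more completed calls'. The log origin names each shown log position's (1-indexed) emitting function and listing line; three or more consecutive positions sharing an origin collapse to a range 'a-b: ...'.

Answer: the defect is in main at line 47.
Key observation: No log line changed; the fault shows up purely in the output.
Call chain: main -> shape_report(-26, 5) (called at line 46).
First divergence: there is none — every log position agrees.
Execution walk:
  mix_signals([12, 5, 1, 1, 1, 10, 6]) -> 1  [called from main, line 41]
  trim_outliers([12, 5, 1, 1, 1, 10, 6], 5) -> 28  [called from main, line 42]
  pack_ledger(1, -27) -> -26  [called from gauge_drift, line 29]
  gauge_drift(1, 28) -> -26  [called from main, line 44]
  shape_report(-26, 5) -> 4  [called from main, line 46]
Log line origins:
  1: logged in main at line 40
  2: logged in mix_signals at line 2
  3: logged in mix_signals at line 7
  4: logged in trim_outliers at line 11
  5: logged in trim_outliers at line 16
  6: logged in main at line 43
  7: logged in gauge_drift at line 26
  8: logged in pack_ledger at line 20
  9: logged in main at line 45
  10: logged in shape_report at line 32
A correct fix: line 47: replace `floor` with `limit`.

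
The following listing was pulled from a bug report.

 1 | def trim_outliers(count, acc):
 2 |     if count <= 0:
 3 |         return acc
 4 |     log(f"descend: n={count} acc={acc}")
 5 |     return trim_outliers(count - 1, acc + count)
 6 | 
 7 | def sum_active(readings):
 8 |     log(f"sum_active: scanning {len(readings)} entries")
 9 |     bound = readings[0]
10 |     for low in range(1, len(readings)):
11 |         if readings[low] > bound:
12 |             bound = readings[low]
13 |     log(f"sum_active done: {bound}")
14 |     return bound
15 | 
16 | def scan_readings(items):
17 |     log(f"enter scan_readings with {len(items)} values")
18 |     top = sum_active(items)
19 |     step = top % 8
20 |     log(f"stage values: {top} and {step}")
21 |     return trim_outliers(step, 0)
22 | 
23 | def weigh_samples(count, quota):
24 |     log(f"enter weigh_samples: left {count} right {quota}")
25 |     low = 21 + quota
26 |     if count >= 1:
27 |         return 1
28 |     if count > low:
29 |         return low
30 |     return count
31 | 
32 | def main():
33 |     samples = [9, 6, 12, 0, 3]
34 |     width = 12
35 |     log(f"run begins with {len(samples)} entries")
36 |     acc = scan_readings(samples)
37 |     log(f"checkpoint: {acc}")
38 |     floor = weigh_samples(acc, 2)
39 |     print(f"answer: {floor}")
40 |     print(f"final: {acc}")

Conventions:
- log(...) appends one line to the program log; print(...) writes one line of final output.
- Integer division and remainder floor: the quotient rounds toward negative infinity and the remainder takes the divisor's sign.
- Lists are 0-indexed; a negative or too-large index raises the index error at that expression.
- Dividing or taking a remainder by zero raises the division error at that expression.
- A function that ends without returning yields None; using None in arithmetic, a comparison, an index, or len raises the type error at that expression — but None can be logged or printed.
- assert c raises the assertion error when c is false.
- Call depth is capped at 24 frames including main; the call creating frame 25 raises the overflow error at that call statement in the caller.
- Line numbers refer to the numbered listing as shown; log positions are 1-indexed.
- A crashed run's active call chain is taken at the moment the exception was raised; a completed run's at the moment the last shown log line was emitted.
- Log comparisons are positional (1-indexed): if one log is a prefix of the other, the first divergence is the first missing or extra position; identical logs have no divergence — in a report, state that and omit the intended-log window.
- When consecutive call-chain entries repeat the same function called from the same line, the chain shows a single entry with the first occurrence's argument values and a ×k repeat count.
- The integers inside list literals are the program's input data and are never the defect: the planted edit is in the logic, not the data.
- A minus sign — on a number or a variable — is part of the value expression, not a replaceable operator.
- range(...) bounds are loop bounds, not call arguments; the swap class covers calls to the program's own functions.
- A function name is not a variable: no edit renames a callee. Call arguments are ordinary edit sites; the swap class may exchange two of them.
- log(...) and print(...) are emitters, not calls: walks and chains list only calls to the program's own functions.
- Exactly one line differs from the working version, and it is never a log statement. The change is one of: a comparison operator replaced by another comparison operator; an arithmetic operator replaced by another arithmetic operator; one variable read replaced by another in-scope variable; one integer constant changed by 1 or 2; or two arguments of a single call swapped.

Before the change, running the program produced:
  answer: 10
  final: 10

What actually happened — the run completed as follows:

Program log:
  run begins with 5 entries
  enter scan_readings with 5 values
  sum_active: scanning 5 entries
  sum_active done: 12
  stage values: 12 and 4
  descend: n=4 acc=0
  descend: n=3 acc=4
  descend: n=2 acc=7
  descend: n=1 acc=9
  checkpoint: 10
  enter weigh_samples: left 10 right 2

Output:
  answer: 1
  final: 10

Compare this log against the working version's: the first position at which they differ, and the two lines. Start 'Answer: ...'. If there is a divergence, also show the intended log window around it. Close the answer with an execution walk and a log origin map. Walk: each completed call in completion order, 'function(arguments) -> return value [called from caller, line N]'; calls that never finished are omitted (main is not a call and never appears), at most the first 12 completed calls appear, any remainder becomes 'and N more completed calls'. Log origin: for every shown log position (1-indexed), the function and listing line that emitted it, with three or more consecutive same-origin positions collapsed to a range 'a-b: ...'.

Answer: none (the log streams are identical).
Execution walk:
  sum_active([9, 6, 12, 0, 3]) -> 12  [called from scan_readings, line 18]
  trim_outliers(0, 10) -> 10  [called from trim_outliers, line 5]
  trim_outliers(1, 9) -> 10  [called from trim_outliers, line 5]
  trim_outliers(2, 7) -> 10  [called from trim_outliers, line 5]
  trim_outliers(3, 4) -> 10  [called from trim_outliers, line 5]
  trim_outliers(4, 0) -> 10  [called from scan_readings, line 21]
  scan_readings([9, 6, 12, 0, 3]) -> 10  [called from main, line 36]
  weigh_samples(10, 2) -> 1  [called from main, line 38]
Origin of each log line:
  1: emitted by main (line 35)
  2: emitted by scan_readings (line 17)
  3: emitted by sum_active (line 8)
  4: emitted by sum_active (line 13)
  5: emitted by scan_readings (line 20)
  6-9: emitted by trim_outliers (line 4)
  10: emitted by main (line 37)
  11: emitted by weigh_samples (line 24)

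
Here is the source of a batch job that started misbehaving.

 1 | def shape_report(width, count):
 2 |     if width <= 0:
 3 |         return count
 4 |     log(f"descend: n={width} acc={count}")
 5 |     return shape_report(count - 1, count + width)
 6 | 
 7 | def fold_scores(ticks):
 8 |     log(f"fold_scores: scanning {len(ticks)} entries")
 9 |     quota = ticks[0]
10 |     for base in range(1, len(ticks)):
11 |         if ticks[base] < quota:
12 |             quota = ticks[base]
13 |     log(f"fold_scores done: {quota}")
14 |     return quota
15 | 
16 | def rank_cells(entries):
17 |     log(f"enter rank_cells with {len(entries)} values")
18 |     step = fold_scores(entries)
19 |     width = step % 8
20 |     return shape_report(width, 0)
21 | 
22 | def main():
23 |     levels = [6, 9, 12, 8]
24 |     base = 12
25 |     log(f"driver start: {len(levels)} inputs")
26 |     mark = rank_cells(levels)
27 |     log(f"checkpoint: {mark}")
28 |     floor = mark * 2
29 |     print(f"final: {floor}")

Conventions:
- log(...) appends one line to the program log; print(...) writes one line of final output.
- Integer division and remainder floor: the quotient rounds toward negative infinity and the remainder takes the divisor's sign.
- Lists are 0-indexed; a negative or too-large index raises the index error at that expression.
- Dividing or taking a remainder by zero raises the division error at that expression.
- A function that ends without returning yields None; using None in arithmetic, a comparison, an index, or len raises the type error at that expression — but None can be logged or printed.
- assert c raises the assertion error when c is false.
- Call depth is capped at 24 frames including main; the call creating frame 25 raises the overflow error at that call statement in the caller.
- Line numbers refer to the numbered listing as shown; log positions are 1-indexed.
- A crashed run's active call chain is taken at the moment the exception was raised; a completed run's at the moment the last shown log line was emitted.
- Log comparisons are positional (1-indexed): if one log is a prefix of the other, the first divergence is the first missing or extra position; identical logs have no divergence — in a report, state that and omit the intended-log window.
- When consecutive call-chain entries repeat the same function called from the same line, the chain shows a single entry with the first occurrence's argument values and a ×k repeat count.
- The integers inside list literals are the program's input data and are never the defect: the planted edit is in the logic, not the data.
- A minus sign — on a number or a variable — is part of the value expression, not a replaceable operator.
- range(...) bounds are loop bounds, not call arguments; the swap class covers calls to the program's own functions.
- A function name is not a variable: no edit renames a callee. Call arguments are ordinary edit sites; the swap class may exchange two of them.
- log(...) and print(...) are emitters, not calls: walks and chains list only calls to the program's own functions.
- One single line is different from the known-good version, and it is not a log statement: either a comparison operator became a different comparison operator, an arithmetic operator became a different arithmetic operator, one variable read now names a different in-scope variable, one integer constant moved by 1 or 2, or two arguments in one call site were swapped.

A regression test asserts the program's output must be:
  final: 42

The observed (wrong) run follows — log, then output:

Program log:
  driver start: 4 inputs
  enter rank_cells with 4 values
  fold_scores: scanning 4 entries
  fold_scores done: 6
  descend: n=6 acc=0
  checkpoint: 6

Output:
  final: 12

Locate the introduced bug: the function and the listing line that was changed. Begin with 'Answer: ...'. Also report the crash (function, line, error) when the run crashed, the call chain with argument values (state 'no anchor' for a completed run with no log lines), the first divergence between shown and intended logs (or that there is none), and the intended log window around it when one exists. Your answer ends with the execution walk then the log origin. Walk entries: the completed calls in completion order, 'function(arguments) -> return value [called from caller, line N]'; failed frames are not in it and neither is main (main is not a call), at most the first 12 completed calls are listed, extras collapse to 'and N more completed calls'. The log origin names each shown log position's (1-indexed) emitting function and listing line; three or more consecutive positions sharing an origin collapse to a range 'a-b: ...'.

Answer: the defect is in shape_report at line 5.
Core observation: Position 6 is the first bad log line: 'checkpoint: 6' should read 'descend: n=5 acc=6'.
Call chain: main.
First divergence: position 6 — the shown line 'checkpoint: 6' should read 'descend: n=5 acc=6'.
Intended log window:
  4: fold_scores done: 6
  5: descend: n=6 acc=0
  6: descend: n=5 acc=6
  7: descend: n=4 acc=11
Execution walk:
  fold_scores([6, 9, 12, 8]) -> 6  [called from rank_cells, line 18]
  shape_report(-1, 6) -> 6  [called from shape_report, line 5]
  shape_report(6, 0) -> 6  [called from rank_cells, line 20]
  rank_cells([6, 9, 12, 8]) -> 6  [called from main, line 26]
Log origin:
  1 — main, line 25
  2 — rank_cells, line 17
  3 — fold_scores, line 8
  4 — fold_scores, line 13
  5 — shape_report, line 4
  6 — main, line 27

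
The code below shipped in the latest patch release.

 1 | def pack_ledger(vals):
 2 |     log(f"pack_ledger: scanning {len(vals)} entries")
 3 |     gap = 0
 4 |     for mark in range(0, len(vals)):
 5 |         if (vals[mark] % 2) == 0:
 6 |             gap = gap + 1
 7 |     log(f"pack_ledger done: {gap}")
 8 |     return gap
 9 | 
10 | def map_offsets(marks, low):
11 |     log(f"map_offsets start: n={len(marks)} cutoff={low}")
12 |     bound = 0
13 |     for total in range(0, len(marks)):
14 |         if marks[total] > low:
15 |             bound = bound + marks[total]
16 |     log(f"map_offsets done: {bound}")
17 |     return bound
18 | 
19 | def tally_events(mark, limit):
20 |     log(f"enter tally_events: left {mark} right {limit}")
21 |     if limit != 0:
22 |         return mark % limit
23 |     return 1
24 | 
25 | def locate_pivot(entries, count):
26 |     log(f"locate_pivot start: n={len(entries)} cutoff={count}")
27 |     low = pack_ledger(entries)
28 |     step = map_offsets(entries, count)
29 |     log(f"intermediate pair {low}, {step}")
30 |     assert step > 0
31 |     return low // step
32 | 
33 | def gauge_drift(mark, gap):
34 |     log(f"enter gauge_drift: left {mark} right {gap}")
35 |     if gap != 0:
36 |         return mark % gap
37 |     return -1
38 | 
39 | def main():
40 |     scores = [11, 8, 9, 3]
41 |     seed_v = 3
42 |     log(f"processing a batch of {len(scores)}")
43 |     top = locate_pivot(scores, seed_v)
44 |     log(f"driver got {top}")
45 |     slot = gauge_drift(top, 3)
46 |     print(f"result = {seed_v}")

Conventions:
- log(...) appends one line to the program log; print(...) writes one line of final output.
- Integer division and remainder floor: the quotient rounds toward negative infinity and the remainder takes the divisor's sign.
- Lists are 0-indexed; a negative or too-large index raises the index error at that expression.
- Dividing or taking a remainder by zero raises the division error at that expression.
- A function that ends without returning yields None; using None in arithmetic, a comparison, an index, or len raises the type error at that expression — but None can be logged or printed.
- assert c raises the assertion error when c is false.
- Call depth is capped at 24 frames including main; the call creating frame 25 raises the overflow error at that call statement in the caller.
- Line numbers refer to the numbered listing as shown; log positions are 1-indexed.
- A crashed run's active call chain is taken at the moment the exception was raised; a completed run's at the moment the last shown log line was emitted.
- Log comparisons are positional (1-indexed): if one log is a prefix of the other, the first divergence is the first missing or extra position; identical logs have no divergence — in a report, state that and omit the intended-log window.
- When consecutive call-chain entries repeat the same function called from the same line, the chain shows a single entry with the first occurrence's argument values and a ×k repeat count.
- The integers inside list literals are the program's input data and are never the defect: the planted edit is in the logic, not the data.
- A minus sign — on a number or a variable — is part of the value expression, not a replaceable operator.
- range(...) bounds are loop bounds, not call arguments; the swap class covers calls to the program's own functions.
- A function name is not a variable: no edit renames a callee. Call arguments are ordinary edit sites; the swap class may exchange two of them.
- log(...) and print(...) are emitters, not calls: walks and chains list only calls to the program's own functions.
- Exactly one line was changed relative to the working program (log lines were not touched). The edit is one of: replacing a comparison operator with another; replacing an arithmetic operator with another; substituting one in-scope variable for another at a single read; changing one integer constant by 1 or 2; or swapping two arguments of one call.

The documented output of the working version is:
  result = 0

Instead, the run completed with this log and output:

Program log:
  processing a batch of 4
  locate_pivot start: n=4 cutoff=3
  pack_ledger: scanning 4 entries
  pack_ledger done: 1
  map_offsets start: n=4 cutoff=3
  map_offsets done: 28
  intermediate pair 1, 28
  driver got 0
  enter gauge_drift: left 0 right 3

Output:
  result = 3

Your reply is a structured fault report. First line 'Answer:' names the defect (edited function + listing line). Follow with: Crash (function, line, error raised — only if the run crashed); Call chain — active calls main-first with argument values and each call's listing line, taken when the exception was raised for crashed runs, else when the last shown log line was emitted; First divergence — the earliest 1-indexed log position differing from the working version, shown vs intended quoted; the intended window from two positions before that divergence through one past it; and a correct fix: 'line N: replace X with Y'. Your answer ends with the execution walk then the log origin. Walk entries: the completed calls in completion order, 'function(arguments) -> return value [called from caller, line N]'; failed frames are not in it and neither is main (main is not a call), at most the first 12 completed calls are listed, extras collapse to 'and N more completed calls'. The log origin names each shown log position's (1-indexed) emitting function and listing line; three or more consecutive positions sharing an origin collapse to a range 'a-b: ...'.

Answer: the defect is in main at line 46.
The tell: Every logged value matches the working version; the printed result is what differs.
Call chain: main -> gauge_drift(0, 3) (called at line 45).
First divergence: none — the logs agree in full.
Execution walk:
  pack_ledger([11, 8, 9, 3]) -> 1  [called from locate_pivot, line 27]
  map_offsets([11, 8, 9, 3], 3) -> 28  [called from locate_pivot, line 28]
  locate_pivot([11, 8, 9, 3], 3) -> 0  [called from main, line 43]
  gauge_drift(0, 3) -> 0  [called from main, line 45]
Log line origins:
  1: from main, line 42
  2: from locate_pivot, line 26
  3: from pack_ledger, line 2
  4: from pack_ledger, line 7
  5: from map_offsets, line 11
  6: from map_offsets, line 16
  7: from locate_pivot, line 29
  8: from main, line 44
  9: from gauge_drift, line 34
A correct fix: line 46: replace `seed_v` with `slot`.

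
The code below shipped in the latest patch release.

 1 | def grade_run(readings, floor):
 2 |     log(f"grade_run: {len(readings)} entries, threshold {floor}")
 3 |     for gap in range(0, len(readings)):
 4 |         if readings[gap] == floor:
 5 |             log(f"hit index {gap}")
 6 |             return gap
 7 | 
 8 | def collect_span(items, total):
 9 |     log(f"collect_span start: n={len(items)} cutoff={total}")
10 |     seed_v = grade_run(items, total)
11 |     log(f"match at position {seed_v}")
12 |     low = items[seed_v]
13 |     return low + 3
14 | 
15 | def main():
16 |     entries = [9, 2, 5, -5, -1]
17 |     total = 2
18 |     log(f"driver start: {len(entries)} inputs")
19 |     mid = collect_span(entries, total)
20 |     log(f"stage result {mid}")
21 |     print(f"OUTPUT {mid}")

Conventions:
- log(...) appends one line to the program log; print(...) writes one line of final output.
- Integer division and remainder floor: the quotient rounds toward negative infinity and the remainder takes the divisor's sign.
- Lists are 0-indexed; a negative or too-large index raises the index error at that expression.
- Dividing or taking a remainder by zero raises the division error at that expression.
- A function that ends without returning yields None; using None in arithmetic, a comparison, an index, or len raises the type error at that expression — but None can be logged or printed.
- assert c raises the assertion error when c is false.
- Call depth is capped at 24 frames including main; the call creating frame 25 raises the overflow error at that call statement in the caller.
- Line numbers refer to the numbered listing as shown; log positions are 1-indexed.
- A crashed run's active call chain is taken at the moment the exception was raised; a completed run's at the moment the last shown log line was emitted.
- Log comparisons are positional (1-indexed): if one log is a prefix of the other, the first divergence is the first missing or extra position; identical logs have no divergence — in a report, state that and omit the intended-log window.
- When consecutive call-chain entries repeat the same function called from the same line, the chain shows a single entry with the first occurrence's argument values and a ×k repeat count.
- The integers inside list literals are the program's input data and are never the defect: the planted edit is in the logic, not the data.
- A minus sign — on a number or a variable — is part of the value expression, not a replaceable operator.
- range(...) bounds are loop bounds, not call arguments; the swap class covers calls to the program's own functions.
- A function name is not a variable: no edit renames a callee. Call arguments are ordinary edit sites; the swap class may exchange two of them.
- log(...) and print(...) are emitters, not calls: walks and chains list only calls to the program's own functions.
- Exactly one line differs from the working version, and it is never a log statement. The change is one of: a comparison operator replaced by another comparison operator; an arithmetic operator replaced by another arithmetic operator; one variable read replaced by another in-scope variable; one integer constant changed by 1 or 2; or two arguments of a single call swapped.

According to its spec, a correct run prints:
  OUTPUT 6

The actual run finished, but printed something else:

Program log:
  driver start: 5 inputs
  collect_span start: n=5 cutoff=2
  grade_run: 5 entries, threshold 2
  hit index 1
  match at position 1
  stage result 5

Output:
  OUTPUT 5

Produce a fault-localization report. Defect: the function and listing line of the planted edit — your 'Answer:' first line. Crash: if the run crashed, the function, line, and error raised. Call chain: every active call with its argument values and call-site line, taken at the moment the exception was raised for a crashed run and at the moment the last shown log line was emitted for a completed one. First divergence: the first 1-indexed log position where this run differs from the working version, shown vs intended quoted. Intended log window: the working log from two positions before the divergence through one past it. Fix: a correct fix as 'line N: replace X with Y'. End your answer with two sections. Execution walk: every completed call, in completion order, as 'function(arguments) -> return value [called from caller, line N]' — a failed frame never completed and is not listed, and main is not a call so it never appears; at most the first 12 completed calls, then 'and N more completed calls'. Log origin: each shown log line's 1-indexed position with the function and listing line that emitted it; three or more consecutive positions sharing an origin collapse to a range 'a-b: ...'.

Answer: the defect is in collect_span at line 13.
The tell: At log position 6 the runs split — shown 'stage result 5', but the working version logs 'stage result 6'.
Call chain: main.
First divergence: position 6 — the shown line 'stage result 5' should read 'stage result 6'.
Intended log window:
  4: hit index 1
  5: match at position 1
  6: stage result 6
Execution walk:
  grade_run([9, 2, 5, -5, -1], 2) -> 1  [called from collect_span, line 10]
  collect_span([9, 2, 5, -5, -1], 2) -> 5  [called from main, line 19]
Origin of each log line:
  1 — main, line 18
  2 — collect_span, line 9
  3 — grade_run, line 2
  4 — grade_run, line 5
  5 — collect_span, line 11
  6 — main, line 20
A correct fix: line 13: replace `+` with `*`.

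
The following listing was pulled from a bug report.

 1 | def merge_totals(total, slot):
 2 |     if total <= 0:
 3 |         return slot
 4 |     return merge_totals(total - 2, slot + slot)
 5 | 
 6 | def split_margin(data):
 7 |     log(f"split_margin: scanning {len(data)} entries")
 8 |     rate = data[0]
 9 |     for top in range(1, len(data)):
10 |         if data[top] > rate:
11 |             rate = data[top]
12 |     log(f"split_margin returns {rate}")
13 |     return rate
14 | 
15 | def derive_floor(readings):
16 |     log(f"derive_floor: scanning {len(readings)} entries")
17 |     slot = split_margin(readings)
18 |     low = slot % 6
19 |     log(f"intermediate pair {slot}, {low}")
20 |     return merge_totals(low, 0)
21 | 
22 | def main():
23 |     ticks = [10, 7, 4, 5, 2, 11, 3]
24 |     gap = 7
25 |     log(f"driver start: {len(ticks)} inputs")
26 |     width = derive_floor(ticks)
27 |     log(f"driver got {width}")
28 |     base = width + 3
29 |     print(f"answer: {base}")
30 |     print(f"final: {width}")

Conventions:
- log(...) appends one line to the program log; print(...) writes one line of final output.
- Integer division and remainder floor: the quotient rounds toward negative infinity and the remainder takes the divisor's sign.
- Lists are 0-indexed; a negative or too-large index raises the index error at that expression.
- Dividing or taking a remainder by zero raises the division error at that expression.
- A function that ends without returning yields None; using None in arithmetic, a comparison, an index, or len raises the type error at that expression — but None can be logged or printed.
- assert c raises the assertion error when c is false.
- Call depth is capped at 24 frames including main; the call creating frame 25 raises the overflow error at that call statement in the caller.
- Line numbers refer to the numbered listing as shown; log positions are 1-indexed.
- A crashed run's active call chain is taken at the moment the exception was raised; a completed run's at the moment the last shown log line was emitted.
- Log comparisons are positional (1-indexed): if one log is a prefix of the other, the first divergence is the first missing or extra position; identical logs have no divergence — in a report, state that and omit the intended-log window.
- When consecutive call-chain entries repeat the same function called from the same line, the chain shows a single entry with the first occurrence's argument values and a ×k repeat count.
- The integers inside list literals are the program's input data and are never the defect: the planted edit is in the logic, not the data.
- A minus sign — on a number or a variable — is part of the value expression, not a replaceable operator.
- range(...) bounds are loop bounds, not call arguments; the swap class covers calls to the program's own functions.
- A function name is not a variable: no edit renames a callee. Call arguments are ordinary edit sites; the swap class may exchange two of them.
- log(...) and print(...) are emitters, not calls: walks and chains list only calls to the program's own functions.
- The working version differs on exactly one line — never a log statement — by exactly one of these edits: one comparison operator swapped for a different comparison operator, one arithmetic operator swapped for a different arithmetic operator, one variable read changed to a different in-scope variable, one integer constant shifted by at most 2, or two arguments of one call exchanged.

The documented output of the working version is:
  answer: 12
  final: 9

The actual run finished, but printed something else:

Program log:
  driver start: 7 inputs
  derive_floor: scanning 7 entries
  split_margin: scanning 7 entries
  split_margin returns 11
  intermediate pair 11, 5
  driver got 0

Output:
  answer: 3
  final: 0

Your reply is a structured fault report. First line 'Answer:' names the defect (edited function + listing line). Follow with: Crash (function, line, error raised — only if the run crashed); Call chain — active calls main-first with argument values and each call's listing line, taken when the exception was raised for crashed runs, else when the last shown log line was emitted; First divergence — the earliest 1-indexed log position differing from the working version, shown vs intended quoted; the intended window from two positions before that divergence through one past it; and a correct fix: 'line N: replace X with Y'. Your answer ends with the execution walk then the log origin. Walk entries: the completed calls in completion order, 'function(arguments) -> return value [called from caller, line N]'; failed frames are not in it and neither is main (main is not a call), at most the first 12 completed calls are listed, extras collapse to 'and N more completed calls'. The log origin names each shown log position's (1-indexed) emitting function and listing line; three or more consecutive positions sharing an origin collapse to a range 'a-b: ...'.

Answer: the defect is in merge_totals at line 4.
Core observation: The earliest visible damage is log position 6 — 'driver got 0' rather than the intended 'driver got 9'.
Call chain: main.
First divergence: position 6; shown 'driver got 0' vs intended 'driver got 9'.
Intended log window:
  4: split_margin returns 11
  5: intermediate pair 11, 5
  6: driver got 9
Execution walk:
  split_margin([10, 7, 4, 5, 2, 11, 3]) -> 11  [called from derive_floor, line 17]
  merge_totals(-1, 0) -> 0  [called from merge_totals, line 4]
  merge_totals(1, 0) -> 0  [called from merge_totals, line 4]
  merge_totals(3, 0) -> 0  [called from merge_totals, line 4]
  merge_totals(5, 0) -> 0  [called from derive_floor, line 20]
  derive_floor([10, 7, 4, 5, 2, 11, 3]) -> 0  [called from main, line 26]
Log origins:
  1: from main, line 25
  2: from derive_floor, line 16
  3: from split_margin, line 7
  4: from split_margin, line 12
  5: from derive_floor, line 19
  6: from main, line 27
A correct fix: line 4: replace `slot + slot` with `slot + total`.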